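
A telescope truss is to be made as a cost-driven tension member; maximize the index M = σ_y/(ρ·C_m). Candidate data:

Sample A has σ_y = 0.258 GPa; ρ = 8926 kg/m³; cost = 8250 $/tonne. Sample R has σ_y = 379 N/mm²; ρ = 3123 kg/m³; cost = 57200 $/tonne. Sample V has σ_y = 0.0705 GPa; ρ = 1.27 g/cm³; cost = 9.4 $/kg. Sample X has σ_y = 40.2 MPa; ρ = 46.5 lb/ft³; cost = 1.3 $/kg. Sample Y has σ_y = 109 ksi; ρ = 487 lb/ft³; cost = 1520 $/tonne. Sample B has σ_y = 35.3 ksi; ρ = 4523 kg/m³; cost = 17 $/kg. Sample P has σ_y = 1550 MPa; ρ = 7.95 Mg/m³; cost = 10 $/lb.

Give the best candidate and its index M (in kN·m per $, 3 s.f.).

Normalizing units and computing the index:
  sample A: σ_y = 258.0 MPa, ρ = 8926 kg/m³, cost = 8.250 $/kg
  sample R: σ_y = 379.0 MPa, ρ = 3123 kg/m³, cost = 57.20 $/kg
  sample V: σ_y = 70.50 MPa, ρ = 1270 kg/m³, cost = 9.400 $/kg
  sample X: σ_y = 40.20 MPa, ρ = 744.9 kg/m³, cost = 1.300 $/kg
  sample Y: σ_y = 751.5 MPa, ρ = 7801 kg/m³, cost = 1.520 $/kg
  sample B: σ_y = 243.4 MPa, ρ = 4523 kg/m³, cost = 17.00 $/kg
  sample P: σ_y = 1550 MPa, ρ = 7950 kg/m³, cost = 22.05 $/kg
  sample Y: M = 63.4 kN·m per $
  sample X: M = 41.5 kN·m per $
  sample P: M = 8.84 kN·m per $
  sample V: M = 5.91 kN·m per $
  sample A: M = 3.50 kN·m per $
  sample B: M = 3.17 kN·m per $
  sample R: M = 2.12 kN·m per $
The maximum is for sample Y.

sample Y, M = 63.4 kN·m per $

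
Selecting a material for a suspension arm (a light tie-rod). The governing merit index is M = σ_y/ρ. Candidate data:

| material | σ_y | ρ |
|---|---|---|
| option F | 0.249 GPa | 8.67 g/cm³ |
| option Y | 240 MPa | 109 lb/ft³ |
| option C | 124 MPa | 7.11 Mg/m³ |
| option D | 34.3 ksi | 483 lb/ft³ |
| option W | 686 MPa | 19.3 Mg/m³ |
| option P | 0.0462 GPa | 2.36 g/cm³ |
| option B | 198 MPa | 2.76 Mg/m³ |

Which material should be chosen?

option Y

Putting every candidate on a common basis:
  option F: σ_y = 249.0 MPa, ρ = 8670 kg/m³
  option Y: σ_y = 240.0 MPa, ρ = 1746 kg/m³
  option C: σ_y = 124.0 MPa, ρ = 7110 kg/m³
  option D: σ_y = 236.5 MPa, ρ = 7737 kg/m³
  option W: σ_y = 686.0 MPa, ρ = 19300 kg/m³
  option P: σ_y = 46.20 MPa, ρ = 2360 kg/m³
  option B: σ_y = 198.0 MPa, ρ = 2760 kg/m³
  option Y: M = 137 kN·m/kg
  option B: M = 71.7 kN·m/kg
  option W: M = 35.5 kN·m/kg
  option D: M = 30.6 kN·m/kg
  option F: M = 28.7 kN·m/kg
  option P: M = 19.6 kN·m/kg
  option C: M = 17.4 kN·m/kg
Highest index: option Y.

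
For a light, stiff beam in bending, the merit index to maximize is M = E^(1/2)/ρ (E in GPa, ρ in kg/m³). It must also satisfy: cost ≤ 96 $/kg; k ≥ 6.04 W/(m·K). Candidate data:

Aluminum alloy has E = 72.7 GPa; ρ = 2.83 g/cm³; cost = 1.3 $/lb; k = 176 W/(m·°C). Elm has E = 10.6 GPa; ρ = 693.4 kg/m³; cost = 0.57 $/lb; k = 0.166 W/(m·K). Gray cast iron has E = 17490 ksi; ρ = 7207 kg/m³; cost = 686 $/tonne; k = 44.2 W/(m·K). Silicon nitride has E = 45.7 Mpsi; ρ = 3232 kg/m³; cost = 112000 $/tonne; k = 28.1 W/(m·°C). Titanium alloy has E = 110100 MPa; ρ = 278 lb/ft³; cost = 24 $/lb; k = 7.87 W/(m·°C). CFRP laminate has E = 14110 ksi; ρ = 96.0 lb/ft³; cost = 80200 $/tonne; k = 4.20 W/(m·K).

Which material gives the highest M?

Screen on constraints: cost ≤ 96 $/kg; k ≥ 6.04 W/(m·K). Survivors: aluminum alloy, gray cast iron, titanium alloy.
Normalizing units and computing the index:
  aluminum alloy: E = 72.70 GPa, ρ = 2830 kg/m³
  gray cast iron: E = 120.6 GPa, ρ = 7207 kg/m³
  titanium alloy: E = 110.1 GPa, ρ = 4453 kg/m³
  aluminum alloy: M = 3.01×10⁻³
  titanium alloy: M = 2.36×10⁻³
  gray cast iron: M = 1.52×10⁻³
The maximum is for aluminum alloy.

aluminum alloy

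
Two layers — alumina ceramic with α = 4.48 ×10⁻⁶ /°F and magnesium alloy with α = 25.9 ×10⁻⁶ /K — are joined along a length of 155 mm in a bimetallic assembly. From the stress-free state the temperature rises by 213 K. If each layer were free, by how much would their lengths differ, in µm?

589 µm

alumina ceramic: α = 4.48×10⁻⁶/°F × 9/5 = 8.06×10⁻⁶/K.
Δα = |8.06 − 25.9|×10⁻⁶/K = 17.8×10⁻⁶/K.
ΔL_mismatch = Δα·L·ΔT = 17.8×10⁻⁶ × 155.0 mm × 213.0 K = 589 µm.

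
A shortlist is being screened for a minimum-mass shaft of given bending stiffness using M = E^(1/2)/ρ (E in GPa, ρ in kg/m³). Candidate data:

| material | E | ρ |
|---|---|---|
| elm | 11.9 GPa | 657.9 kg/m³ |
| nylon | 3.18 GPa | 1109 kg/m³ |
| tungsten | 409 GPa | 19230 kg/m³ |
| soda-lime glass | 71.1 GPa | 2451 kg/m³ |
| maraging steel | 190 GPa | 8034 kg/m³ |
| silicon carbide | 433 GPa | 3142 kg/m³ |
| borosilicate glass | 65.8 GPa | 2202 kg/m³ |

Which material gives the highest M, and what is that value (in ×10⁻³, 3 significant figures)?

silicon carbide, M = 6.62×10⁻³

Computing M directly (units already consistent):
  silicon carbide: M = 6.62×10⁻³
  elm: M = 5.24×10⁻³
  borosilicate glass: M = 3.68×10⁻³
  soda-lime glass: M = 3.44×10⁻³
  maraging steel: M = 1.72×10⁻³
  nylon: M = 1.61×10⁻³
  tungsten: M = 1.05×10⁻³
Silicon carbide ranks first.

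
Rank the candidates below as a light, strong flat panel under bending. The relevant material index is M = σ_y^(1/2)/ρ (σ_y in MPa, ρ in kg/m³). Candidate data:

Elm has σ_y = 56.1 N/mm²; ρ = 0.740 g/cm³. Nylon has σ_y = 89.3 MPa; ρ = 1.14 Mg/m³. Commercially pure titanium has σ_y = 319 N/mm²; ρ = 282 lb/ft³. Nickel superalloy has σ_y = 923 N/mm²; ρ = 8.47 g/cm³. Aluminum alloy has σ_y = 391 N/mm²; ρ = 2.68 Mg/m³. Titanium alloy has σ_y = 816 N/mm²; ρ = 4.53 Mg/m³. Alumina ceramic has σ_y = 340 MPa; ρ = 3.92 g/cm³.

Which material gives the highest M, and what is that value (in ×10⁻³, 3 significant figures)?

Putting every candidate on a common basis:
  elm: σ_y = 56.10 MPa, ρ = 740.0 kg/m³
  nylon: σ_y = 89.30 MPa, ρ = 1140 kg/m³
  commercially pure titanium: σ_y = 319.0 MPa, ρ = 4517 kg/m³
  nickel superalloy: σ_y = 923.0 MPa, ρ = 8470 kg/m³
  aluminum alloy: σ_y = 391.0 MPa, ρ = 2680 kg/m³
  titanium alloy: σ_y = 816.0 MPa, ρ = 4530 kg/m³
  alumina ceramic: σ_y = 340.0 MPa, ρ = 3920 kg/m³
  elm: M = 10.1×10⁻³
  nylon: M = 8.29×10⁻³
  aluminum alloy: M = 7.38×10⁻³
  titanium alloy: M = 6.31×10⁻³
  alumina ceramic: M = 4.70×10⁻³
  commercially pure titanium: M = 3.95×10⁻³
  nickel superalloy: M = 3.59×10⁻³
Highest index: elm.

elm, M = 10.1×10⁻³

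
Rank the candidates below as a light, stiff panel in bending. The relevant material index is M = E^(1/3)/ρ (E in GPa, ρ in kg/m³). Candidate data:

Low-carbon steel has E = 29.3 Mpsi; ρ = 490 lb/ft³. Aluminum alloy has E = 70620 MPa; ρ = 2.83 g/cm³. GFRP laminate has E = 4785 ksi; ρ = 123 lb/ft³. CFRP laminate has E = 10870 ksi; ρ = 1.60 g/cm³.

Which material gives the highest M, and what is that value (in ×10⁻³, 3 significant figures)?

Normalizing units and computing the index:
  low-carbon steel: E = 202.0 GPa, ρ = 7849 kg/m³
  aluminum alloy: E = 70.62 GPa, ρ = 2830 kg/m³
  GFRP laminate: E = 32.99 GPa, ρ = 1970 kg/m³
  CFRP laminate: E = 74.95 GPa, ρ = 1600 kg/m³
  CFRP laminate: M = 2.64×10⁻³
  GFRP laminate: M = 1.63×10⁻³
  aluminum alloy: M = 1.46×10⁻³
  low-carbon steel: M = 0.748×10⁻³
The maximum is for CFRP laminate.

CFRP laminate, M = 2.64×10⁻³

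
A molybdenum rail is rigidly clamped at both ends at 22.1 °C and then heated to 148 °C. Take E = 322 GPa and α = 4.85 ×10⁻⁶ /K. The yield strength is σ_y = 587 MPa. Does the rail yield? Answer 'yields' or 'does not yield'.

ΔT = 125.9 K. Constrained thermal stress σ = E·α·ΔT = 322.0×10³ MPa × 4.85×10⁻⁶ × 125.9 = 197 MPa (compressive).
Compare to σ_y = 587 MPa: σ < σ_y, so it does not yield.

does not yield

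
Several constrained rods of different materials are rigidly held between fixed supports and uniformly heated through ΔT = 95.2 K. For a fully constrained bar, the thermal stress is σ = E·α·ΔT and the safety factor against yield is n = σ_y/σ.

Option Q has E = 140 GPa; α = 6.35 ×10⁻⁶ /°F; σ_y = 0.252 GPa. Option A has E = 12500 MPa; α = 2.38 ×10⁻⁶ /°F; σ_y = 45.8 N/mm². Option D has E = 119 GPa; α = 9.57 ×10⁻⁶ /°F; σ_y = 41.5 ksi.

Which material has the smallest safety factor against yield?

In consistent units (E in GPa, α in ×10⁻⁶/K, σ_y in MPa):
  option Q: E = 140.0, α = 11.4, σ_y = 252.0 → σ = 152 MPa, n = 1.65
  option A: E = 12.50, α = 4.28, σ_y = 45.80 → σ = 5.10 MPa, n = 8.98
  option D: E = 119.0, α = 17.2, σ_y = 286.1 → σ = 195 MPa, n = 1.47
Option D has the lowest safety factor, n = 1.47.

option D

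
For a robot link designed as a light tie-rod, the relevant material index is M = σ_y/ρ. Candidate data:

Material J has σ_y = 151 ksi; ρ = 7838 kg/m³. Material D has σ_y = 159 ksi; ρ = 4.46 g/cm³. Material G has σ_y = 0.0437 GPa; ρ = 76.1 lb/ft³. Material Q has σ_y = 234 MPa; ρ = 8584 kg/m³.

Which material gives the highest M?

material D

Normalizing units and computing the index:
  material J: σ_y = 1041 MPa, ρ = 7838 kg/m³
  material D: σ_y = 1096 MPa, ρ = 4460 kg/m³
  material G: σ_y = 43.70 MPa, ρ = 1219 kg/m³
  material Q: σ_y = 234.0 MPa, ρ = 8584 kg/m³
  material D: M = 246 kN·m/kg
  material J: M = 133 kN·m/kg
  material G: M = 35.8 kN·m/kg
  material Q: M = 27.3 kN·m/kg
Material D has the largest M.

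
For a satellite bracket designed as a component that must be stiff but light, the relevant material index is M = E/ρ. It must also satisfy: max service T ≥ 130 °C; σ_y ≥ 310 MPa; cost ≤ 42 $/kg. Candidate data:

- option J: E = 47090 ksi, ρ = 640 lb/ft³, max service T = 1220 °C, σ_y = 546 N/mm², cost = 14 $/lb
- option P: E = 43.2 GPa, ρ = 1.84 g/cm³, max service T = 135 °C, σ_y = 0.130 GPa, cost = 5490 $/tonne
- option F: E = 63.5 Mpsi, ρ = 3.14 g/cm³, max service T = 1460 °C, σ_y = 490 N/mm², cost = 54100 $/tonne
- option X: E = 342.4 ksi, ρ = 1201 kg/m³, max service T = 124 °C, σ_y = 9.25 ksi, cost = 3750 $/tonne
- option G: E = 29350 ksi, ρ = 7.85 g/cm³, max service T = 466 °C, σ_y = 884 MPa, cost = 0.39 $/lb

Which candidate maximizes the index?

option J

Screen on constraints: max service T ≥ 130 °C; σ_y ≥ 310 MPa; cost ≤ 42 $/kg. Survivors: option J, option G.
Convert each candidate to consistent units, then evaluate M:
  option J: E = 324.7 GPa, ρ = 10250 kg/m³
  option G: E = 202.4 GPa, ρ = 7850 kg/m³
  option J: M = 31.7 MN·m/kg
  option G: M = 25.8 MN·m/kg
Option J ranks first.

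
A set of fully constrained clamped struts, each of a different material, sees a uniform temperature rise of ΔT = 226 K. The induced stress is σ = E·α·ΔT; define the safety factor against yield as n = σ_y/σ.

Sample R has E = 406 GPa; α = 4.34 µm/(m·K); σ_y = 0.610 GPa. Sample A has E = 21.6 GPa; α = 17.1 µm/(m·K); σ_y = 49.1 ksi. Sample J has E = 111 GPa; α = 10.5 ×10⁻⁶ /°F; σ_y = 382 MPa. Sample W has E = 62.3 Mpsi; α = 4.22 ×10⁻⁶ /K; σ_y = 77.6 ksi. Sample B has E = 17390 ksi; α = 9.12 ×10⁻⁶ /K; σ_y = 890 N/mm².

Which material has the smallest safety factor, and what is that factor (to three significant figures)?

Per material, after unit conversion:
  sample R: E = 406.0, α = 4.34, σ_y = 610.0 → σ = 398 MPa, n = 1.53
  sample A: E = 21.60, α = 17.1, σ_y = 338.5 → σ = 83.5 MPa, n = 4.06
  sample J: E = 111.0, α = 18.9, σ_y = 382.0 → σ = 474 MPa, n = 0.806
  sample W: E = 429.5, α = 4.22, σ_y = 535.0 → σ = 410 MPa, n = 1.31
  sample B: E = 119.9, α = 9.12, σ_y = 890.0 → σ = 247 MPa, n = 3.60
Sample J has the lowest safety factor, n = 0.806.

sample J, n = 0.806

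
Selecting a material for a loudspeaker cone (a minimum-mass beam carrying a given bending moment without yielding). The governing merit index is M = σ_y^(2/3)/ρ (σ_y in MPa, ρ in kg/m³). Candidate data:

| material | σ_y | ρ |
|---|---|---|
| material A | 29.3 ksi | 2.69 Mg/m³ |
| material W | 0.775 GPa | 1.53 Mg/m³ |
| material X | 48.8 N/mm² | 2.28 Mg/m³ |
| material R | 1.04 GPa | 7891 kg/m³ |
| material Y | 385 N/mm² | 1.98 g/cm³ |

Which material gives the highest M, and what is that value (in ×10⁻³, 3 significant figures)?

In SI units:
  material A: σ_y = 202.0 MPa, ρ = 2690 kg/m³
  material W: σ_y = 775.0 MPa, ρ = 1530 kg/m³
  material X: σ_y = 48.80 MPa, ρ = 2280 kg/m³
  material R: σ_y = 1040 MPa, ρ = 7891 kg/m³
  material Y: σ_y = 385.0 MPa, ρ = 1980 kg/m³
  material W: M = 55.1×10⁻³
  material Y: M = 26.7×10⁻³
  material R: M = 13.0×10⁻³
  material A: M = 12.8×10⁻³
  material X: M = 5.86×10⁻³
Material W ranks first.

material W, M = 55.1×10⁻³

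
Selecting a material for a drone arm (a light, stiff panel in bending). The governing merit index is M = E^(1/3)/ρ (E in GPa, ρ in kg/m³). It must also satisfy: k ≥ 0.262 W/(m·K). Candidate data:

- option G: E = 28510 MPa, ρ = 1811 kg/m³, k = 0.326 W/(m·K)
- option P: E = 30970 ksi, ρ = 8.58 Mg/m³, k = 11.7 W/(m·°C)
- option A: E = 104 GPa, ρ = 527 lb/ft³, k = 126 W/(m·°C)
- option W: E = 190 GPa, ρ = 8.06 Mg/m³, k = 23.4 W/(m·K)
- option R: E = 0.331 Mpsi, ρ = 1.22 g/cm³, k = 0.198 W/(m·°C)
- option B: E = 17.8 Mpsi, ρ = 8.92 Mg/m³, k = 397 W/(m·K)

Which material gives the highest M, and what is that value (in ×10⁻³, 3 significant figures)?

option G, M = 1.69×10⁻³

Screen on constraints: k ≥ 0.262 W/(m·K). Survivors: option G, option P, option A, option W, option B.
After converting to SI:
  option G: E = 28.51 GPa, ρ = 1811 kg/m³
  option P: E = 213.5 GPa, ρ = 8580 kg/m³
  option A: E = 104.0 GPa, ρ = 8442 kg/m³
  option W: E = 190.0 GPa, ρ = 8060 kg/m³
  option B: E = 122.7 GPa, ρ = 8920 kg/m³
  option G: M = 1.69×10⁻³
  option W: M = 0.713×10⁻³
  option P: M = 0.697×10⁻³
  option B: M = 0.557×10⁻³
  option A: M = 0.557×10⁻³
Option G has the largest M.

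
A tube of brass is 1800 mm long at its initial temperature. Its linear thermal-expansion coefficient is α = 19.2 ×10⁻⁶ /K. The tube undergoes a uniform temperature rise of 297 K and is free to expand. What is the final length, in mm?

1810.3 mm

ΔL = α·L₀·ΔT = 19.2×10⁻⁶ × 1800 mm × 297.0 K = 10.3 mm.
L = L₀ + ΔL = 1800 + 10.3 = 1810.3 mm.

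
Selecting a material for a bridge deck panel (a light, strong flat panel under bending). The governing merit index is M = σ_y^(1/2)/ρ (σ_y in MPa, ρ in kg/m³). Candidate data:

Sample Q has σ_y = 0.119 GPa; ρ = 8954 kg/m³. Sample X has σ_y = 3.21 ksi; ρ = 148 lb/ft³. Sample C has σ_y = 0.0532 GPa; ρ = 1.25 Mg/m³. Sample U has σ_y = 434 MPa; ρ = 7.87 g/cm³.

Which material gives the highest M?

Convert each candidate to consistent units, then evaluate M:
  sample Q: σ_y = 119.0 MPa, ρ = 8954 kg/m³
  sample X: σ_y = 22.13 MPa, ρ = 2371 kg/m³
  sample C: σ_y = 53.20 MPa, ρ = 1250 kg/m³
  sample U: σ_y = 434.0 MPa, ρ = 7870 kg/m³
  sample C: M = 5.84×10⁻³
  sample U: M = 2.65×10⁻³
  sample X: M = 1.98×10⁻³
  sample Q: M = 1.22×10⁻³
The maximum is for sample C.

sample C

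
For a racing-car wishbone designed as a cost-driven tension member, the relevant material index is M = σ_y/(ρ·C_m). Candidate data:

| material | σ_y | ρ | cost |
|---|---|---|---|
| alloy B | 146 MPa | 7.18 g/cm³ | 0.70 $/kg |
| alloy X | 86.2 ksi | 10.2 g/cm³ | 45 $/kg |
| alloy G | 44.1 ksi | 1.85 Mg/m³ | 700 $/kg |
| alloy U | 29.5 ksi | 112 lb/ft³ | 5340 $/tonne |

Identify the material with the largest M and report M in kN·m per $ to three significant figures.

Convert each candidate to consistent units, then evaluate M:
  alloy B: σ_y = 146.0 MPa, ρ = 7180 kg/m³, cost = 0.7000 $/kg
  alloy X: σ_y = 594.3 MPa, ρ = 10200 kg/m³, cost = 45.00 $/kg
  alloy G: σ_y = 304.1 MPa, ρ = 1850 kg/m³, cost = 700.0 $/kg
  alloy U: σ_y = 203.4 MPa, ρ = 1794 kg/m³, cost = 5.340 $/kg
  alloy B: M = 29.0 kN·m per $
  alloy U: M = 21.2 kN·m per $
  alloy X: M = 1.29 kN·m per $
  alloy G: M = 0.235 kN·m per $
Highest index: alloy B.

alloy B, M = 29.0 kN·m per $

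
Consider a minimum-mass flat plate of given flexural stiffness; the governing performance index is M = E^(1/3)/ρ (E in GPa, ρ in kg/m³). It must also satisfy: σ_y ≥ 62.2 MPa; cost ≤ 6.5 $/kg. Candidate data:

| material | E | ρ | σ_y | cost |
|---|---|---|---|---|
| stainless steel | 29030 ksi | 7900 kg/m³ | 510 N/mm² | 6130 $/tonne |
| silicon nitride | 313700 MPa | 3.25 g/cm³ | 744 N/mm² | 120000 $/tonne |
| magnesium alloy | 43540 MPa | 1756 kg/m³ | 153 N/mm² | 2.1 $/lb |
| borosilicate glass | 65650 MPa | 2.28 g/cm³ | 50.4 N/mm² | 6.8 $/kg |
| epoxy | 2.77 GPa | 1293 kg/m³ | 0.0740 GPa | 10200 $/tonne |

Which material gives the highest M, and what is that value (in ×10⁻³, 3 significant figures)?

Screen on constraints: σ_y ≥ 62.2 MPa; cost ≤ 6.5 $/kg. Survivors: stainless steel, magnesium alloy.
Putting every candidate on a common basis:
  stainless steel: E = 200.2 GPa, ρ = 7900 kg/m³
  magnesium alloy: E = 43.54 GPa, ρ = 1756 kg/m³
  magnesium alloy: M = 2.00×10⁻³
  stainless steel: M = 0.740×10⁻³
Magnesium alloy has the largest M.

magnesium alloy, M = 2.00×10⁻³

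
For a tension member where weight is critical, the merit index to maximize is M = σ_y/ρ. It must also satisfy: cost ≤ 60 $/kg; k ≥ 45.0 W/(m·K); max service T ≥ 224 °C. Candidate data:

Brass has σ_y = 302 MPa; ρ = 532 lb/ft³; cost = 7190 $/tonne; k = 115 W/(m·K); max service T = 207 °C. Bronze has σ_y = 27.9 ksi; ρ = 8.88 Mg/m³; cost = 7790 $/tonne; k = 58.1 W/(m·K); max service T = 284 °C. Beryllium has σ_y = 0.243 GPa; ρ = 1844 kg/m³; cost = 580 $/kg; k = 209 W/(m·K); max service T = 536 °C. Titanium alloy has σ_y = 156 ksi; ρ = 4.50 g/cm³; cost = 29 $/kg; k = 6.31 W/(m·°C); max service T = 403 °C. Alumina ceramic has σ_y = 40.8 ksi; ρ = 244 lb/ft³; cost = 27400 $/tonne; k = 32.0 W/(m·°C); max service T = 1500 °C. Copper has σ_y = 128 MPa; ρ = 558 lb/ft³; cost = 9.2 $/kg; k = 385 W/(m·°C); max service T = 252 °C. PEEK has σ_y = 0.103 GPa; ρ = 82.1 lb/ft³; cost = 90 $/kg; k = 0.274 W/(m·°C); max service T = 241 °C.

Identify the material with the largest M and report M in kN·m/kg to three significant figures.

bronze, M = 21.7 kN·m/kg

Screen on constraints: cost ≤ 60 $/kg; k ≥ 45.0 W/(m·K); max service T ≥ 224 °C. Survivors: bronze, copper.
In SI units:
  bronze: σ_y = 192.4 MPa, ρ = 8880 kg/m³
  copper: σ_y = 128.0 MPa, ρ = 8938 kg/m³
  bronze: M = 21.7 kN·m/kg
  copper: M = 14.3 kN·m/kg
The maximum is for bronze.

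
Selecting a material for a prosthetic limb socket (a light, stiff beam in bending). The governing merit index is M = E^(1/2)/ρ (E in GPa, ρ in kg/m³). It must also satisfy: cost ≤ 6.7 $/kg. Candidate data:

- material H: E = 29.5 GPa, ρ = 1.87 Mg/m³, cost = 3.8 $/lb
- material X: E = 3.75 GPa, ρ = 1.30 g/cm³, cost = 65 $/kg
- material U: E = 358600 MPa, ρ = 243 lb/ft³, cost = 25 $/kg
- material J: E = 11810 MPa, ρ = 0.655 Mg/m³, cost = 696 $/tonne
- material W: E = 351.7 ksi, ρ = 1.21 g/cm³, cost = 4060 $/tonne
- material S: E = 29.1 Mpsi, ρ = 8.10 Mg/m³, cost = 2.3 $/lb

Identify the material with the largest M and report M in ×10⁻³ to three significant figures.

Screen on constraints: cost ≤ 6.7 $/kg. Survivors: material J, material W, material S.
Normalizing units and computing the index:
  material J: E = 11.81 GPa, ρ = 655.0 kg/m³
  material W: E = 2.425 GPa, ρ = 1210 kg/m³
  material S: E = 200.6 GPa, ρ = 8100 kg/m³
  material J: M = 5.25×10⁻³
  material S: M = 1.75×10⁻³
  material W: M = 1.29×10⁻³
Material J has the largest M.

material J, M = 5.25×10⁻³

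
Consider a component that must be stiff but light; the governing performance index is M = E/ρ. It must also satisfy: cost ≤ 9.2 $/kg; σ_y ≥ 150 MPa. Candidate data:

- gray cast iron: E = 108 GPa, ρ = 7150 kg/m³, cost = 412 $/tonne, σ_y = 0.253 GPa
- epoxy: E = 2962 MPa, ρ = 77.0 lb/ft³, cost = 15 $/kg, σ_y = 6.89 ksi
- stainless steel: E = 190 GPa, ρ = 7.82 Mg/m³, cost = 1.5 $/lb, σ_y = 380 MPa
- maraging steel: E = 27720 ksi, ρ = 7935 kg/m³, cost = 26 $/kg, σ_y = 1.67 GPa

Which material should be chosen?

Screen on constraints: cost ≤ 9.2 $/kg; σ_y ≥ 150 MPa. Survivors: gray cast iron, stainless steel.
Normalizing units and computing the index:
  gray cast iron: E = 108.0 GPa, ρ = 7150 kg/m³
  stainless steel: E = 190.0 GPa, ρ = 7820 kg/m³
  stainless steel: M = 24.3 MN·m/kg
  gray cast iron: M = 15.1 MN·m/kg
The maximum is for stainless steel.

stainless steel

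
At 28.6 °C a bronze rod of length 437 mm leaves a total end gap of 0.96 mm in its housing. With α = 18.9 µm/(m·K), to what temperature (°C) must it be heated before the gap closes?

145 °C

α·L₀·ΔT = 0.96 mm ⇒ ΔT = 0.96 / (18.9×10⁻⁶ × 437.0) = 116.2 K.
T = 28.6 + 116.2 = 144.8 °C.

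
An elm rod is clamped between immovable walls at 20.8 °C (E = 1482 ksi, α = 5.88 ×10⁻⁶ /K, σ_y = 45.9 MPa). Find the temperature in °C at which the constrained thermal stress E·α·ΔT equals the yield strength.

785 °C

E = 1482 ksi = 10.22 GPa.
E·α·ΔT = 45.90 MPa ⇒ ΔT = 45.90 / (10.22×10³ × 5.88×10⁻⁶) = 764.0 K.
T = 20.8 + 764.0 = 784.8 °C.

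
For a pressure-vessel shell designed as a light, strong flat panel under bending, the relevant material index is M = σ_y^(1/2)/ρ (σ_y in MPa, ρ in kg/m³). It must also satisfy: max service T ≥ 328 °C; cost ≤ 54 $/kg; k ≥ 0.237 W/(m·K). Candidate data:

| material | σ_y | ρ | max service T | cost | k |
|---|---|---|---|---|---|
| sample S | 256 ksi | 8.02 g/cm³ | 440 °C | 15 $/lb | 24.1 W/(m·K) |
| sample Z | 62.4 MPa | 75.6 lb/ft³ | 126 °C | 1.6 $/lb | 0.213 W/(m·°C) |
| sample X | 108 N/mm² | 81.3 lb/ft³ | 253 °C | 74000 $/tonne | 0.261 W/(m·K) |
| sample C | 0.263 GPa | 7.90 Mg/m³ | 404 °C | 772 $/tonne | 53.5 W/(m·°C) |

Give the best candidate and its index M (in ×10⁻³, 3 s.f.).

sample S, M = 5.24×10⁻³

Screen on constraints: max service T ≥ 328 °C; cost ≤ 54 $/kg; k ≥ 0.237 W/(m·K). Survivors: sample S, sample C.
Putting every candidate on a common basis:
  sample S: σ_y = 1765 MPa, ρ = 8020 kg/m³
  sample C: σ_y = 263.0 MPa, ρ = 7900 kg/m³
  sample S: M = 5.24×10⁻³
  sample C: M = 2.05×10⁻³
The maximum is for sample S.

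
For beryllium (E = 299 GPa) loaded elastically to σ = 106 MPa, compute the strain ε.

ε = σ/E = 106 / 299000 = 3.55×10⁻⁴.

3.55×10⁻⁴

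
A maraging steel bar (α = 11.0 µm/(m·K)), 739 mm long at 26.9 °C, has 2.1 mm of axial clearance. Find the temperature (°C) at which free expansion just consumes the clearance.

α·L₀·ΔT = 2.1 mm ⇒ ΔT = 2.1 / (11.0×10⁻⁶ × 739.0) = 258.3 K.
T = 26.9 + 258.3 = 285.2 °C.

285 °C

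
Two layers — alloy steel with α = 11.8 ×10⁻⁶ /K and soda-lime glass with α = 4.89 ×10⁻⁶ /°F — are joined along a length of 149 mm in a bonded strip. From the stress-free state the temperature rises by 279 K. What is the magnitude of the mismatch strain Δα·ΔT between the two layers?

soda-lime glass: α = 4.89×10⁻⁶/°F × 9/5 = 8.80×10⁻⁶/K.
Δα = |11.8 − 8.80|×10⁻⁶/K = 3.00×10⁻⁶/K.
Mismatch strain = Δα·ΔT = 3.00×10⁻⁶ × 279.0 = 8.36×10⁻⁴.

8.36×10⁻⁴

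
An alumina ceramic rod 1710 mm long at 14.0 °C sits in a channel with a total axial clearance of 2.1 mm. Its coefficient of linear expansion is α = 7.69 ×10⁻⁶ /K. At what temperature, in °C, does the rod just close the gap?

α·L₀·ΔT = 2.1 mm ⇒ ΔT = 2.1 / (7.69×10⁻⁶ × 1710.0) = 159.7 K.
T = 14.0 + 159.7 = 173.7 °C.

174 °C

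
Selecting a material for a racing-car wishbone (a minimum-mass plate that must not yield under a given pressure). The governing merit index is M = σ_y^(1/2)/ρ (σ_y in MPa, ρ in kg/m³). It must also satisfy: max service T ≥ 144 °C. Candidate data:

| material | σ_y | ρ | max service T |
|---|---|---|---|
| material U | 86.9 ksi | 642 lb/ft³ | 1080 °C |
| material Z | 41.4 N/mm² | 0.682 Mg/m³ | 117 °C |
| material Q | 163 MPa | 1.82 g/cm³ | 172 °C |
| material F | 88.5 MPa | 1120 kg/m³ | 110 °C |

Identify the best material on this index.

Screen on constraints: max service T ≥ 144 °C. Survivors: material U, material Q.
Normalizing units and computing the index:
  material U: σ_y = 599.2 MPa, ρ = 10280 kg/m³
  material Q: σ_y = 163.0 MPa, ρ = 1820 kg/m³
  material Q: M = 7.01×10⁻³
  material U: M = 2.38×10⁻³
The maximum is for material Q.

material Q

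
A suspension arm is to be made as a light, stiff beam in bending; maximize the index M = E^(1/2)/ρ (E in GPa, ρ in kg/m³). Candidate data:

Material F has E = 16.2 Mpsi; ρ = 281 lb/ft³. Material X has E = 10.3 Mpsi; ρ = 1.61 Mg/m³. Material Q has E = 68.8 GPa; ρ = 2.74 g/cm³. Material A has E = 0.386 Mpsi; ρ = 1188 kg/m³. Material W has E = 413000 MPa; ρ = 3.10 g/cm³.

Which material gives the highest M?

material W

After converting to SI:
  material F: E = 111.7 GPa, ρ = 4501 kg/m³
  material X: E = 71.02 GPa, ρ = 1610 kg/m³
  material Q: E = 68.80 GPa, ρ = 2740 kg/m³
  material A: E = 2.661 GPa, ρ = 1188 kg/m³
  material W: E = 413.0 GPa, ρ = 3100 kg/m³
  material W: M = 6.56×10⁻³
  material X: M = 5.23×10⁻³
  material Q: M = 3.03×10⁻³
  material F: M = 2.35×10⁻³
  material A: M = 1.37×10⁻³
Material W has the largest M.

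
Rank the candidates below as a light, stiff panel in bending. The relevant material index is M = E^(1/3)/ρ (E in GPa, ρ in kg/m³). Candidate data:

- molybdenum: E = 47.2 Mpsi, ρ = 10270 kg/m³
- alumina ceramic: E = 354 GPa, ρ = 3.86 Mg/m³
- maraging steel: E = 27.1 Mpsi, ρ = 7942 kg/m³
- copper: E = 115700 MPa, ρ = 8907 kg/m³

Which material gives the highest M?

Putting every candidate on a common basis:
  molybdenum: E = 325.4 GPa, ρ = 10270 kg/m³
  alumina ceramic: E = 354.0 GPa, ρ = 3860 kg/m³
  maraging steel: E = 186.8 GPa, ρ = 7942 kg/m³
  copper: E = 115.7 GPa, ρ = 8907 kg/m³
  alumina ceramic: M = 1.83×10⁻³
  maraging steel: M = 0.720×10⁻³
  molybdenum: M = 0.670×10⁻³
  copper: M = 0.547×10⁻³
Highest index: alumina ceramic.

alumina ceramic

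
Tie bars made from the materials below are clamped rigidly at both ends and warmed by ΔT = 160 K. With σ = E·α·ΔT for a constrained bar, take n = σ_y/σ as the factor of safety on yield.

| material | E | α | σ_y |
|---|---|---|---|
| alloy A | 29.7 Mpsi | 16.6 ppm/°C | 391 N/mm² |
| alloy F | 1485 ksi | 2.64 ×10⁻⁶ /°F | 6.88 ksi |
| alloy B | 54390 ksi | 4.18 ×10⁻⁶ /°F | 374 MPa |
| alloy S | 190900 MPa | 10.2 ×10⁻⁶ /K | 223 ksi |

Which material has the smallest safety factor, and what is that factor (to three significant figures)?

Converting E to GPa, α to ×10⁻⁶/K, σ_y to MPa, then σ and n for each:
  alloy A: E = 204.8, α = 16.6, σ_y = 391.0 → σ = 544 MPa, n = 0.719
  alloy F: E = 10.24, α = 4.75, σ_y = 47.44 → σ = 7.78 MPa, n = 6.09
  alloy B: E = 375.0, α = 7.52, σ_y = 374.0 → σ = 451 MPa, n = 0.828
  alloy S: E = 190.9, α = 10.2, σ_y = 1538 → σ = 312 MPa, n = 4.94
Alloy A has the lowest safety factor, n = 0.719.

alloy A, n = 0.719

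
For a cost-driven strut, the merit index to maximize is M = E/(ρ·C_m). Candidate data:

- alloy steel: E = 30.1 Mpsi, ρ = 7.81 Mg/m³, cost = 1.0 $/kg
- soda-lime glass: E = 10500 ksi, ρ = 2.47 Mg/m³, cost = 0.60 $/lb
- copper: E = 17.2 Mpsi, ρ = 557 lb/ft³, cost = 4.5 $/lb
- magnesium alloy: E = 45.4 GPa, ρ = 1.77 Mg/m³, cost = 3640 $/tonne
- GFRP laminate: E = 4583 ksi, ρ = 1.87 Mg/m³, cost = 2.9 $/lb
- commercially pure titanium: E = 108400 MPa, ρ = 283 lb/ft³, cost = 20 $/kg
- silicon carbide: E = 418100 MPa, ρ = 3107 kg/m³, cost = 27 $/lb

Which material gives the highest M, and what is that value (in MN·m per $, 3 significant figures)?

After converting to SI:
  alloy steel: E = 207.5 GPa, ρ = 7810 kg/m³, cost = 1.000 $/kg
  soda-lime glass: E = 72.39 GPa, ρ = 2470 kg/m³, cost = 1.323 $/kg
  copper: E = 118.6 GPa, ρ = 8922 kg/m³, cost = 9.921 $/kg
  magnesium alloy: E = 45.40 GPa, ρ = 1770 kg/m³, cost = 3.640 $/kg
  GFRP laminate: E = 31.60 GPa, ρ = 1870 kg/m³, cost = 6.393 $/kg
  commercially pure titanium: E = 108.4 GPa, ρ = 4533 kg/m³, cost = 20.00 $/kg
  silicon carbide: E = 418.1 GPa, ρ = 3107 kg/m³, cost = 59.52 $/kg
  alloy steel: M = 26.6 MN·m per $
  soda-lime glass: M = 22.2 MN·m per $
  magnesium alloy: M = 7.05 MN·m per $
  GFRP laminate: M = 2.64 MN·m per $
  silicon carbide: M = 2.26 MN·m per $
  copper: M = 1.34 MN·m per $
  commercially pure titanium: M = 1.20 MN·m per $
Alloy steel has the largest M.

alloy steel, M = 26.6 MN·m per $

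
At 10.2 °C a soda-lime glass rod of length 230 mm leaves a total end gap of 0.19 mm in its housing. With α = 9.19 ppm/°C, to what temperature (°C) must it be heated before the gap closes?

100 °C

α·L₀·ΔT = 0.19 mm ⇒ ΔT = 0.19 / (9.19×10⁻⁶ × 230.0) = 89.89 K.
T = 10.2 + 89.89 = 100.1 °C.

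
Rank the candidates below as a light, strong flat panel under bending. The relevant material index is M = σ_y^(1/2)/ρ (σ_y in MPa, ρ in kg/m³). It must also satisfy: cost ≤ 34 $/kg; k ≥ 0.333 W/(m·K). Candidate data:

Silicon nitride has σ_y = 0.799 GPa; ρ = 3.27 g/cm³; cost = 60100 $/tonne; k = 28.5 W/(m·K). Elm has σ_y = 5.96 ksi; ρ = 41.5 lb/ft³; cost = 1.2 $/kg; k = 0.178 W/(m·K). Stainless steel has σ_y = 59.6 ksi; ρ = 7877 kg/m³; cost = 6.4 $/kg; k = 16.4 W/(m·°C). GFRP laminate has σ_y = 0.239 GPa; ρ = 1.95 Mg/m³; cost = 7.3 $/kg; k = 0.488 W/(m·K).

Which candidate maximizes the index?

Screen on constraints: cost ≤ 34 $/kg; k ≥ 0.333 W/(m·K). Survivors: stainless steel, GFRP laminate.
In SI units:
  stainless steel: σ_y = 410.9 MPa, ρ = 7877 kg/m³
  GFRP laminate: σ_y = 239.0 MPa, ρ = 1950 kg/m³
  GFRP laminate: M = 7.93×10⁻³
  stainless steel: M = 2.57×10⁻³
GFRP laminate has the largest M.

GFRP laminate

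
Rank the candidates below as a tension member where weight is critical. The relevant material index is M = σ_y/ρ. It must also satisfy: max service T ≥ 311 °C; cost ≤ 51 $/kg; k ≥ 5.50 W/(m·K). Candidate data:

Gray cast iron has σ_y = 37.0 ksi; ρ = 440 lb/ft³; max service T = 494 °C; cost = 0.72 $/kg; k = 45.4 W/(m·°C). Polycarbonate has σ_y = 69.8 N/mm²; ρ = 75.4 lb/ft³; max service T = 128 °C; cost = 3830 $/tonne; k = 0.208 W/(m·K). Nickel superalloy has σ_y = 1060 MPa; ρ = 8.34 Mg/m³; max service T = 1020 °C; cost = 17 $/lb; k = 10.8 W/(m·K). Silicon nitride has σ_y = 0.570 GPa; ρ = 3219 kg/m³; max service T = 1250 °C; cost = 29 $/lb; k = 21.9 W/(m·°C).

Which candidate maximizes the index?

Screen on constraints: max service T ≥ 311 °C; cost ≤ 51 $/kg; k ≥ 5.50 W/(m·K). Survivors: gray cast iron, nickel superalloy.
After converting to SI:
  gray cast iron: σ_y = 255.1 MPa, ρ = 7048 kg/m³
  nickel superalloy: σ_y = 1060 MPa, ρ = 8340 kg/m³
  nickel superalloy: M = 127 kN·m/kg
  gray cast iron: M = 36.2 kN·m/kg
Highest index: nickel superalloy.

nickel superalloy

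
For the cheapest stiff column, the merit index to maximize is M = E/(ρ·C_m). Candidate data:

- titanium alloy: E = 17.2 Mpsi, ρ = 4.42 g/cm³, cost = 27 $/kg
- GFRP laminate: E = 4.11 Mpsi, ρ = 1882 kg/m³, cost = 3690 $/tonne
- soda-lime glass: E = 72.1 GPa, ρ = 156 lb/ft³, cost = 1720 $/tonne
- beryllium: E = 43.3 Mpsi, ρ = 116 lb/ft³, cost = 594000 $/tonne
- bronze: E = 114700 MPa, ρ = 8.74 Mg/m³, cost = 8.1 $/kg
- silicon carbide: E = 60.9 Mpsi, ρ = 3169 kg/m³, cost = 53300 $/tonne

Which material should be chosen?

soda-lime glass

Normalizing units and computing the index:
  titanium alloy: E = 118.6 GPa, ρ = 4420 kg/m³, cost = 27.00 $/kg
  GFRP laminate: E = 28.34 GPa, ρ = 1882 kg/m³, cost = 3.690 $/kg
  soda-lime glass: E = 72.10 GPa, ρ = 2499 kg/m³, cost = 1.720 $/kg
  beryllium: E = 298.5 GPa, ρ = 1858 kg/m³, cost = 594.0 $/kg
  bronze: E = 114.7 GPa, ρ = 8740 kg/m³, cost = 8.100 $/kg
  silicon carbide: E = 419.9 GPa, ρ = 3169 kg/m³, cost = 53.30 $/kg
  soda-lime glass: M = 16.8 MN·m per $
  GFRP laminate: M = 4.08 MN·m per $
  silicon carbide: M = 2.49 MN·m per $
  bronze: M = 1.62 MN·m per $
  titanium alloy: M = 0.994 MN·m per $
  beryllium: M = 0.270 MN·m per $
Highest index: soda-lime glass.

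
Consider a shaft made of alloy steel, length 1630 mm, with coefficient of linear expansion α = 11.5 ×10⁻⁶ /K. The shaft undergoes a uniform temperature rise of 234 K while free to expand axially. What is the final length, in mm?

1634.4 mm

ΔL = α·L₀·ΔT = 11.5×10⁻⁶ × 1630 mm × 234.0 K = 4.39 mm.
L = L₀ + ΔL = 1630 + 4.39 = 1634.4 mm.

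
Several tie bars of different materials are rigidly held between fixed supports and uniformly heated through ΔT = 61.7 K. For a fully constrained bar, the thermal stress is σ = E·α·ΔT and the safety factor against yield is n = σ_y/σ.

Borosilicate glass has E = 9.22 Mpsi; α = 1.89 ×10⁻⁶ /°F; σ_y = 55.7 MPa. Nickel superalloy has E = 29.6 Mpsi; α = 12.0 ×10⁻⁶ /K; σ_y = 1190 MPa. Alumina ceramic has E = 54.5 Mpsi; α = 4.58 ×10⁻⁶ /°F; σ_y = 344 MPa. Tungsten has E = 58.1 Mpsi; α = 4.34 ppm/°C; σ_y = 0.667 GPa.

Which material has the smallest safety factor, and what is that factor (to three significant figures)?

With everything in SI (GPa, ×10⁻⁶/K, MPa):
  borosilicate glass: E = 63.57, α = 3.40, σ_y = 55.70 → σ = 13.3 MPa, n = 4.17
  nickel superalloy: E = 204.1, α = 12.0, σ_y = 1190 → σ = 151 MPa, n = 7.88
  alumina ceramic: E = 375.8, α = 8.24, σ_y = 344.0 → σ = 191 MPa, n = 1.80
  tungsten: E = 400.6, α = 4.34, σ_y = 667.0 → σ = 107 MPa, n = 6.22
The minimum is alumina ceramic at n = 1.80.

alumina ceramic, n = 1.80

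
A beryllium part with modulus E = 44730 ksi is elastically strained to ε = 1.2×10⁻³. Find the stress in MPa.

370 MPa

E = 44730 ksi = 308.4 GPa.
σ = E·ε = 308400 MPa × 1.2×10⁻³ = 370 MPa.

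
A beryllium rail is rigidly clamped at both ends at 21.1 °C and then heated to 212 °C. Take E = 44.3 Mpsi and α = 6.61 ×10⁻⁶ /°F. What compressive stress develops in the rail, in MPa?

E = 44.3 Mpsi = 305.4 GPa.
α = 6.61×10⁻⁶/°F × 9/5 = 11.9×10⁻⁶/K.
ΔT = 190.9 K. Constrained thermal stress σ = E·α·ΔT = 305.4×10³ MPa × 11.9×10⁻⁶ × 190.9 = 694 MPa (compressive).

694 MPa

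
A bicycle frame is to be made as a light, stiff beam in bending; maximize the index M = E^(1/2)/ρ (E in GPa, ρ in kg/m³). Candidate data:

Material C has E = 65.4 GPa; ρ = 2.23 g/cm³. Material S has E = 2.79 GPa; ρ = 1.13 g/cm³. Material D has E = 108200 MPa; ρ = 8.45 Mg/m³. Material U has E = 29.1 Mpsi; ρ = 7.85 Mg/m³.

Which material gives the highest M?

material C

Normalizing units and computing the index:
  material C: E = 65.40 GPa, ρ = 2230 kg/m³
  material S: E = 2.790 GPa, ρ = 1130 kg/m³
  material D: E = 108.2 GPa, ρ = 8450 kg/m³
  material U: E = 200.6 GPa, ρ = 7850 kg/m³
  material C: M = 3.63×10⁻³
  material U: M = 1.80×10⁻³
  material S: M = 1.48×10⁻³
  material D: M = 1.23×10⁻³
The maximum is for material C.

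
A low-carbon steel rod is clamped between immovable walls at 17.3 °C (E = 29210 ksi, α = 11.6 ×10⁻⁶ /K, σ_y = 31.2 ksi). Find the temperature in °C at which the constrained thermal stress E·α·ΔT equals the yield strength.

E = 29210 ksi = 201.4 GPa.
σ_y = 31.2 ksi = 215.1 MPa.
E·α·ΔT = 215.1 MPa ⇒ ΔT = 215.1 / (201.4×10³ × 11.6×10⁻⁶) = 92.08 K.
T = 17.3 + 92.08 = 109.4 °C.

109 °C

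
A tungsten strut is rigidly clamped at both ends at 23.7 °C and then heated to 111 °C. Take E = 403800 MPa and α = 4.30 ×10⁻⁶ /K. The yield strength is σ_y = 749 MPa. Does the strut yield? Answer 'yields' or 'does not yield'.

does not yield

E = 403800 MPa = 403.8 GPa.
ΔT = 87.30 K. Constrained thermal stress σ = E·α·ΔT = 403.8×10³ MPa × 4.30×10⁻⁶ × 87.30 = 152 MPa (compressive).
Compare to σ_y = 749 MPa: σ < σ_y, so it does not yield.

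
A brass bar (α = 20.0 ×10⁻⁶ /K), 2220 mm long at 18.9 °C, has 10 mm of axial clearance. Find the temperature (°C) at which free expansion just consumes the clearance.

244 °C

α·L₀·ΔT = 10.0 mm ⇒ ΔT = 10.0 / (20.0×10⁻⁶ × 2220.0) = 225.2 K.
T = 18.9 + 225.2 = 244.1 °C.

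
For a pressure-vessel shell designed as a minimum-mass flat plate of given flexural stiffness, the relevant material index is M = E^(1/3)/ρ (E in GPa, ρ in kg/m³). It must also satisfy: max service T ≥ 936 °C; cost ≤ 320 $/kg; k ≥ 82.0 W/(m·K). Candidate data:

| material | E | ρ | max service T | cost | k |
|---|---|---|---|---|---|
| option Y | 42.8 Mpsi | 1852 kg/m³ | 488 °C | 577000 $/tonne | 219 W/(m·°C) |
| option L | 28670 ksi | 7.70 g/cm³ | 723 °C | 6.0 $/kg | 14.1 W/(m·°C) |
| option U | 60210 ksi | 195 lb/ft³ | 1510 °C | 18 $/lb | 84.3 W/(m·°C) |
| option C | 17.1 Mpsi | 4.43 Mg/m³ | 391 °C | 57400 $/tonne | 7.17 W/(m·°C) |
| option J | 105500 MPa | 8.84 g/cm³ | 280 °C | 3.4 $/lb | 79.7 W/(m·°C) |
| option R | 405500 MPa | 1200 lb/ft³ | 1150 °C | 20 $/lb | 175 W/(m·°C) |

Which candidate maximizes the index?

option U

Screen on constraints: max service T ≥ 936 °C; cost ≤ 320 $/kg; k ≥ 82.0 W/(m·K). Survivors: option U, option R.
After converting to SI:
  option U: E = 415.1 GPa, ρ = 3124 kg/m³
  option R: E = 405.5 GPa, ρ = 19220 kg/m³
  option U: M = 2.39×10⁻³
  option R: M = 0.385×10⁻³
The maximum is for option U.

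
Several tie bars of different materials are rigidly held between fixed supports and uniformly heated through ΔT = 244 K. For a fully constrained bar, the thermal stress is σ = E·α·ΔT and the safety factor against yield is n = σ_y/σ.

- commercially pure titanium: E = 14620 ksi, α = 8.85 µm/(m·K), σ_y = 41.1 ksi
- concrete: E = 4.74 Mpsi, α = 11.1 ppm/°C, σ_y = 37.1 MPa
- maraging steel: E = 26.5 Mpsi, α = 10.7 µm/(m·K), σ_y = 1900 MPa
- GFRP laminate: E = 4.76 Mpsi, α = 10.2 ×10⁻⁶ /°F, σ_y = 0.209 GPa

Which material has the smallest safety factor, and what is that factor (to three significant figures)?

In consistent units (E in GPa, α in ×10⁻⁶/K, σ_y in MPa):
  commercially pure titanium: E = 100.8, α = 8.85, σ_y = 283.4 → σ = 218 MPa, n = 1.30
  concrete: E = 32.68, α = 11.1, σ_y = 37.10 → σ = 88.5 MPa, n = 0.419
  maraging steel: E = 182.7, α = 10.7, σ_y = 1900 → σ = 477 MPa, n = 3.98
  GFRP laminate: E = 32.82, α = 18.4, σ_y = 209.0 → σ = 147 MPa, n = 1.42
Smallest n: concrete with n = 0.419.

concrete, n = 0.419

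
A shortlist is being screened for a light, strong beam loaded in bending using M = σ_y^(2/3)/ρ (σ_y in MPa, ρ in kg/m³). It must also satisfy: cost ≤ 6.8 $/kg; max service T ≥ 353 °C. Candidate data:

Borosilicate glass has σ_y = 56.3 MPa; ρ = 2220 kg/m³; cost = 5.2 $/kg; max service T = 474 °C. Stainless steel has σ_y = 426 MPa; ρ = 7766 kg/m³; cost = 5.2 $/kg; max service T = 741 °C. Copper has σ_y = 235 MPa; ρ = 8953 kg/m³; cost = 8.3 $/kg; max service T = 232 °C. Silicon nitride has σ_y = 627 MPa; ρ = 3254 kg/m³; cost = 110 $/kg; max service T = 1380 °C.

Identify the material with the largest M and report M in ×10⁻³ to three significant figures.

stainless steel, M = 7.29×10⁻³

Screen on constraints: cost ≤ 6.8 $/kg; max service T ≥ 353 °C. Survivors: borosilicate glass, stainless steel.
Computing M directly (units already consistent):
  stainless steel: M = 7.29×10⁻³
  borosilicate glass: M = 6.62×10⁻³
Stainless steel ranks first.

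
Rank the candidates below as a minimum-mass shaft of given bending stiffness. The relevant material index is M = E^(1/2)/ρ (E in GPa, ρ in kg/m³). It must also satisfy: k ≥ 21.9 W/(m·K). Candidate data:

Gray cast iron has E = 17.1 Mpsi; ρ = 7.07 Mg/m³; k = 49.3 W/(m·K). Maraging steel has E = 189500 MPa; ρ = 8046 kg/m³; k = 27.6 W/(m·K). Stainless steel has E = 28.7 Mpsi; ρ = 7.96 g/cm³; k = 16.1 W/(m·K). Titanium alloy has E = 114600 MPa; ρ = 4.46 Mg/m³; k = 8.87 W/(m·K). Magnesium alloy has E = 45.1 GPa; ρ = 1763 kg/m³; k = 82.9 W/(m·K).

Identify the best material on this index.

Screen on constraints: k ≥ 21.9 W/(m·K). Survivors: gray cast iron, maraging steel, magnesium alloy.
Convert each candidate to consistent units, then evaluate M:
  gray cast iron: E = 117.9 GPa, ρ = 7070 kg/m³
  maraging steel: E = 189.5 GPa, ρ = 8046 kg/m³
  magnesium alloy: E = 45.10 GPa, ρ = 1763 kg/m³
  magnesium alloy: M = 3.81×10⁻³
  maraging steel: M = 1.71×10⁻³
  gray cast iron: M = 1.54×10⁻³
Magnesium alloy has the largest M.

magnesium alloy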